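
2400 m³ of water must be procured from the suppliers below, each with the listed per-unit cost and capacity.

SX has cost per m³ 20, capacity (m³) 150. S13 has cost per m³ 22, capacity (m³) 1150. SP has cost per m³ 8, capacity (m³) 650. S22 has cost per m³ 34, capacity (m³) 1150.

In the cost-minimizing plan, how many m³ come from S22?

Use suppliers in increasing cost order.
SP at 8: take all 650 m³ — 1750 still needed.
Take 150 from SX at 20 — need 1600 more.
S13 (22): use full 1150 — 450 m³ to go.
S22 (34): take the remaining 450 — done.

450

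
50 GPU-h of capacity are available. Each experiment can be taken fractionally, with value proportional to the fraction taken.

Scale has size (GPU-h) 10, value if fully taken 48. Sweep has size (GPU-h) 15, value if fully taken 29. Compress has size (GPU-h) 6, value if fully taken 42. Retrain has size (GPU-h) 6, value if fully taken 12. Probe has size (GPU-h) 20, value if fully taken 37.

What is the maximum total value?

Best value per unit of size first: Compress 42/6≈7, Scale 48/10≈4.8, Retrain 12/6≈2, Sweep 29/15≈1.93, Probe 37/20≈1.85.
Take all of Compress (6 GPU-h, value 42) → 44 GPU-h left.
All 10 GPU-h of Scale fit (value 48) → 34 remain.
Retrain: take in full, 6 GPU-h for value 12 → 28 left.
Sweep: take in full, 15 GPU-h for value 29 → 13 left.
13 GPU-h left: a 13/20 share of Probe gives 37×13/20 = 24.05.
Total value = 155.05.

155.05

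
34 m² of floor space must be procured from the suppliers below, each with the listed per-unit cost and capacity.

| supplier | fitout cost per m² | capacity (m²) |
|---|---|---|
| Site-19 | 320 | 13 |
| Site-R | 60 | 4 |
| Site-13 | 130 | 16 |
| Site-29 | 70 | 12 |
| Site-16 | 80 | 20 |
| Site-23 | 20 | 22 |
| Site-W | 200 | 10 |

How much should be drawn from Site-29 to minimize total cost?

Cheapest first:
Take 22 from Site-23 at 20 → need 12 more.
Site-R (60): use full 4 → 8 m² to go.
Site-29 at 70: take 8 of its 12 → requirement met.
Site-16, Site-13, Site-W, Site-19: unused.

8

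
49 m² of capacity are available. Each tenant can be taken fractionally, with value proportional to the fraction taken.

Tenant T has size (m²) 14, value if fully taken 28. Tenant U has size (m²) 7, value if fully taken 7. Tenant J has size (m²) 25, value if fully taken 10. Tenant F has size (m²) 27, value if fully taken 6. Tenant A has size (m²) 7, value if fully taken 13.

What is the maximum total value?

56.4

Best value per unit of size first: Tenant T 28/14≈2, Tenant A 13/7≈1.86, Tenant U 7/7≈1, Tenant J 10/25≈0.4, Tenant F 6/27≈0.222.
Take all of Tenant T (14 m², value 28) — 35 m² left.
Tenant A: take in full, 7 m² for value 13 — 28 left.
Take all of Tenant U (7 m², value 7) — 21 m² left.
Only 21 m² remain; take 21/25 of Tenant J for value 10×21/25 = 8.4.
Total value = 56.4.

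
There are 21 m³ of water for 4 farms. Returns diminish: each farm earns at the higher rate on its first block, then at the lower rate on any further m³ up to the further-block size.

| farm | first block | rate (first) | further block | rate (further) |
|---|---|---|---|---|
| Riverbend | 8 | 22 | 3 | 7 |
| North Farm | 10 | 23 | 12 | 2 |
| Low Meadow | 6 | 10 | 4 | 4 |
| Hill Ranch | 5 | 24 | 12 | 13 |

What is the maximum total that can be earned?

Order all 8 blocks by rate: Hill Ranch/first 24 > North Farm/first 23 > Riverbend/first 22 > Hill Ranch/second 13 > Low Meadow/first 10 > Riverbend/second 7 > Low Meadow/second 4 > North Farm/second 2.
Hill Ranch/first (24): +5 ; 16 left.
North Farm/first (23): +10 ; 6 left.
Riverbend first at 22: only 6 left, fill 6.
Total = 24×5 + 23×10 + 22×6 = 482.

482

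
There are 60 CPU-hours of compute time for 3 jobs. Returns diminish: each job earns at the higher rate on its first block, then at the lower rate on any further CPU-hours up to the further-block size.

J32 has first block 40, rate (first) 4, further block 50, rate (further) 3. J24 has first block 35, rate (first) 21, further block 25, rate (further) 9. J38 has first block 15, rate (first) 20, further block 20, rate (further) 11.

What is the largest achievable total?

Order all 6 blocks by rate: J24/T1 21 > J38/T1 20 > J38/T2 11 > J24/T2 9 > J32/T1 4 > J32/T2 3.
J24/T1 (21): +35 → 25 left.
J38/T1 (20): +15 → 10 left.
J38 T2 at 11: only 10 left, fill 10.
Total = 21×35 + 20×15 + 11×10 = 1145.

1145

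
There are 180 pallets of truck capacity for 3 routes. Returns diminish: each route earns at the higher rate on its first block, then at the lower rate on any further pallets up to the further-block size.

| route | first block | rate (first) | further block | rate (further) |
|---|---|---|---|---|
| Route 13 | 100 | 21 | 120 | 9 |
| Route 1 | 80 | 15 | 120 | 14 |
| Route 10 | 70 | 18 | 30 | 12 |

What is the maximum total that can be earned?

3510

Treat each block as its own option and order by rate: Route 13/first 21 > Route 10/first 18 > Route 1/first 15 > Route 1/second 14 > Route 10/second 12 > Route 13/second 9.
Fill Route 13 first block (100 at 21) ; 80 left.
Route 10 first at 18: fill all 70 ; 10 left.
Route 1 first at 15: only 10 left, fill 10.
Total = 21×100 + 18×70 + 15×10 = 3510.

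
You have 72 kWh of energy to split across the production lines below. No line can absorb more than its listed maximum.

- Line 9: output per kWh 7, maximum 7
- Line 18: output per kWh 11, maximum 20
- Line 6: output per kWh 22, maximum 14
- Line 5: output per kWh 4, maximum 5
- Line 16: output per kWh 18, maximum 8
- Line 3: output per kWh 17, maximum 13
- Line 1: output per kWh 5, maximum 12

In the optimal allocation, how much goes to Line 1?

10

Highest output per kWh first: Line 6 22 > Line 16 18 > Line 3 17 > Line 18 11 > Line 9 7 > Line 1 5 > Line 5 4.
Give Line 6 14 to hit its cap of 14 — 58 left.
Give Line 16 8 to hit its cap of 8 — 50 left.
Line 3 takes 13 to reach its cap of 13 — 37 left.
Line 18 takes 20 to reach its cap of 20 — 17 left.
Give Line 9 7 to hit its cap of 7 — 10 left.
Only 10 left; Line 1 takes them to reach 10.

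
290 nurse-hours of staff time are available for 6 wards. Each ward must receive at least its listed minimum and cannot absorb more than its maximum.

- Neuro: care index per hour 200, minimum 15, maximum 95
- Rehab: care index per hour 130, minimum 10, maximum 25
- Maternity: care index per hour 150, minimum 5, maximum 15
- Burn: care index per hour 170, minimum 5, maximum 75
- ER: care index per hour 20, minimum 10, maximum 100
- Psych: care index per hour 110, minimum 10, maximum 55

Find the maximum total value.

Meeting every minimum uses 15+10+5+5+10+10 = 55 nurse-hours, leaving 235.
Rank by care index per hour: Neuro 200 > Burn 170 > Maternity 150 > Rehab 130 > Psych 110 > ER 20.
Give Neuro 80 more to hit its cap of 95 ; 155 left.
Give Burn 70 more to hit its cap of 75 ; 85 left.
Maternity: +10 to 15 (cap) ; 75 left.
Give Rehab 15 more to hit its cap of 25 ; 60 left.
Psych: +45 to 55 (cap) ; 15 left.
ER: +15 (room for 90) → 25. Pool exhausted.
Total = 200×95 + 130×25 + 150×15 + 170×75 + 20×25 + 110×55 = 43800.

43800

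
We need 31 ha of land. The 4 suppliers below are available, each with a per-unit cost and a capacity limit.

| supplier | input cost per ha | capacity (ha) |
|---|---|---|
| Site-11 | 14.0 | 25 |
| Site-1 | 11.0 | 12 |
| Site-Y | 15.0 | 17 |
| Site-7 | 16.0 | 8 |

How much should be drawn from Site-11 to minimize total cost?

Cheapest first:
Take 12 from Site-1 at 11.0 — need 19 more.
Take 19 from Site-11 at 14.0 to finish.
Site-Y, Site-7: unused.

19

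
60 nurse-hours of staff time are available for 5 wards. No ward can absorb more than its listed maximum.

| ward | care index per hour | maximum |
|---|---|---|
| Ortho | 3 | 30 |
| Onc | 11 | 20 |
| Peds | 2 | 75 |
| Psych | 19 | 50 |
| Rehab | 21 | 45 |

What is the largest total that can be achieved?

1230

Order the wards by care index per hour: Rehab 21 > Psych 19 > Onc 11 > Ortho 3 > Peds 2.
Rehab takes 45 to reach its cap of 45 ; 15 left.
Psych has room for 50 but only 15 remain, so it gets 15.
Total = 19×15 + 21×45 = 1230.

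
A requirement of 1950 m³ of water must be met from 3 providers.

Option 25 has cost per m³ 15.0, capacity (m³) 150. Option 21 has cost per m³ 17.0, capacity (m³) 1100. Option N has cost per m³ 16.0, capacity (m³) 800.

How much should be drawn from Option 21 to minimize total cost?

1000

Use providers in increasing cost order.
Option 25 (15.0): use full 150 → 1800 m³ to go.
Option N (16.0): use full 800 → 1000 m³ to go.
Option 21 (17.0): take the remaining 1000 → done.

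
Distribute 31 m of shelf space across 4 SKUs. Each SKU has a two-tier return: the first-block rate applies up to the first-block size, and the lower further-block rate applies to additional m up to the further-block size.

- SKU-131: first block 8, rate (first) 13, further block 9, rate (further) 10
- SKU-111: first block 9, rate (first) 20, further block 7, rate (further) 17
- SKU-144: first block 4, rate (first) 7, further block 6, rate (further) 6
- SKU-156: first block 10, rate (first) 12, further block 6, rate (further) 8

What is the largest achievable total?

487

Order all 8 blocks by rate: SKU-111/tier1 20 > SKU-111/tier2 17 > SKU-131/tier1 13 > SKU-156/tier1 12 > SKU-131/tier2 10 > SKU-156/tier2 8 > SKU-144/tier1 7 > SKU-144/tier2 6.
SKU-111/tier1 (20): +9 ; 22 left.
SKU-111/tier2 (17): +7 ; 15 left.
SKU-131/tier1 (13): +8 ; 7 left.
7 remain; put them into SKU-156 tier1 at 12.
Total = 20×9 + 17×7 + 13×8 + 12×7 = 487.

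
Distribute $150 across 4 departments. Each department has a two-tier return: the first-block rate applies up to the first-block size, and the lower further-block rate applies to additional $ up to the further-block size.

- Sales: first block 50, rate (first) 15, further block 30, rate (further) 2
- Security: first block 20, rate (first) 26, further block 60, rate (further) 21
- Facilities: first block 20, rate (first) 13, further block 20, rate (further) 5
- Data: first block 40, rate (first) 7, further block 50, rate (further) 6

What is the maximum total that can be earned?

Order all 8 blocks by rate: Security/T1 26 > Security/T2 21 > Sales/T1 15 > Facilities/T1 13 > Data/T1 7 > Data/T2 6 > Facilities/T2 5 > Sales/T2 2.
Fill Security T1 block (20 at 26) → 130 left.
Fill Security T2 block (60 at 21) → 70 left.
Sales T1 at 15: fill all 50 → 20 left.
Fill Facilities T1 block (20 at 13) → 0 left.
Total = 26×20 + 21×60 + 15×50 + 13×20 = 2790.

2790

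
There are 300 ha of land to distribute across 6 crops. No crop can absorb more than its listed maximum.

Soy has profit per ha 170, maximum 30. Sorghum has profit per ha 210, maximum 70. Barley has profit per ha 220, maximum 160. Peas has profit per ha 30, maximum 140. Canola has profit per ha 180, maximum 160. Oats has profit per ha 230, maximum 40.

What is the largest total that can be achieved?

64500

Highest profit per ha first: Oats 230 > Barley 220 > Sorghum 210 > Canola 180 > Soy 170 > Peas 30.
Oats takes 40 to reach its cap of 40 — 260 left.
Give Barley 160 to hit its cap of 160 — 100 left.
Sorghum takes 70 to reach its cap of 70 — 30 left.
Canola has room for 160 but only 30 remain, so it gets 30.
Total = 210×70 + 220×160 + 180×30 + 230×40 = 64500.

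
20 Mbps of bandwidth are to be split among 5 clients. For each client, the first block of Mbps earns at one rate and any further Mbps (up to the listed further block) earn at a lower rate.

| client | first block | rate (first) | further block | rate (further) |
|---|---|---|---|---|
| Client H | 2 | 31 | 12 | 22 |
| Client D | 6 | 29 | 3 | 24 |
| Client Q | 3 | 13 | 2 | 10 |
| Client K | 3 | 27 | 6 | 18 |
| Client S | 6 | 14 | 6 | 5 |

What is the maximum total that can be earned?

521

Treat each block as its own option and order by rate: Client H/tier1 31 > Client D/tier1 29 > Client K/tier1 27 > Client D/tier2 24 > Client H/tier2 22 > Client K/tier2 18 > Client S/tier1 14 > Client Q/tier1 13 > Client Q/tier2 10 > Client S/tier2 5.
Fill Client H tier1 block (2 at 31) — 18 left.
Fill Client D tier1 block (6 at 29) — 12 left.
Client K/tier1 (27): +3 — 9 left.
Client D/tier2 (24): +3 — 6 left.
6 remain; put them into Client H tier2 at 22.
Total = 31×2 + 29×6 + 27×3 + 24×3 + 22×6 = 521.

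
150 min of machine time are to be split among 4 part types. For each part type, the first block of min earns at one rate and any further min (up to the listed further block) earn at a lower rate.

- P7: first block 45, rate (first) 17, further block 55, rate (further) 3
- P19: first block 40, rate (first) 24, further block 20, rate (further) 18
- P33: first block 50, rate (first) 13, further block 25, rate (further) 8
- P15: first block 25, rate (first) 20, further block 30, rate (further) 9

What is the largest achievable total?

2845

Rank every tier by rate: P19/tier1 24 > P15/tier1 20 > P19/tier2 18 > P7/tier1 17 > P33/tier1 13 > P15/tier2 9 > P33/tier2 8 > P7/tier2 3.
P19/tier1 (24): +40 ; 110 left.
P15/tier1 (20): +25 ; 85 left.
Fill P19 tier2 block (20 at 18) ; 65 left.
P7/tier1 (17): +45 ; 20 left.
20 remain; put them into P33 tier1 at 13.
Total = 24×40 + 20×25 + 18×20 + 17×45 + 13×20 = 2845.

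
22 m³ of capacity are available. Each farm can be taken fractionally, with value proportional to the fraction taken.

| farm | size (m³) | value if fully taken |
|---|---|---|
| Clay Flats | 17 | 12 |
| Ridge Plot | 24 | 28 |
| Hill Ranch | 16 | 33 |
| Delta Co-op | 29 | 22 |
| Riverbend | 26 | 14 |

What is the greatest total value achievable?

40

Best value per unit of size first: Hill Ranch 33/16≈2.06, Ridge Plot 28/24≈1.17, Delta Co-op 22/29≈0.759, Clay Flats 12/17≈0.706, Riverbend 14/26≈0.538.
Take all of Hill Ranch (16 m³, value 33) — 6 m³ left.
Only 6 m³ remain; take 6/24 of Ridge Plot for value 28×6/24 = 7.
Total value = 40.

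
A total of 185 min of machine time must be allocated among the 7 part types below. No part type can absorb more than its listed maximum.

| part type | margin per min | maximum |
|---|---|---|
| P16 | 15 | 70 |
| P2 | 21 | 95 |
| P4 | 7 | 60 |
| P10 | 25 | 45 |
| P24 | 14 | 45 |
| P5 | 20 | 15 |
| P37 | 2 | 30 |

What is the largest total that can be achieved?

3870

Order the part types by margin per min: P10 25 > P2 21 > P5 20 > P16 15 > P24 14 > P4 7 > P37 2.
P10: +45 to 45 (cap) → 140 left.
Give P2 95 to hit its cap of 95 → 45 left.
P5 takes 15 to reach its cap of 15 → 30 left.
P16 has room for 70 but only 30 remain, so it gets 30.
Total = 15×30 + 21×95 + 25×45 + 20×15 = 3870.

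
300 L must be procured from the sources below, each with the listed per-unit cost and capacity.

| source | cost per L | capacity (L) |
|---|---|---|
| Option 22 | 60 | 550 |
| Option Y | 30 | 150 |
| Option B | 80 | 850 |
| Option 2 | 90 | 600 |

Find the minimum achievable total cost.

13500

Fill from the cheapest source first.
Option Y (30): use full 150 → 150 L to go.
Option 22 (60): take the remaining 150 → done.
Option B, Option 2: unused.
Cost = 150×30 + 150×60 = 13500.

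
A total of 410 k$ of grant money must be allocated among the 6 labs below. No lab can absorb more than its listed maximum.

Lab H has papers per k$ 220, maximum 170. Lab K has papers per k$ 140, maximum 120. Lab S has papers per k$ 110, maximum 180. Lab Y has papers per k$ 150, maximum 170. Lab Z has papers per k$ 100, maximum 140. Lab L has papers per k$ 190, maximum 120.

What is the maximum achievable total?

78200

Rank by papers per k$: Lab H 220 > Lab L 190 > Lab Y 150 > Lab K 140 > Lab S 110 > Lab Z 100.
Give Lab H 170 to hit its cap of 170 → 240 left.
Give Lab L 120 to hit its cap of 120 → 120 left.
Lab Y: +120 (room for 170) → 120. Pool exhausted.
Total = 220×170 + 150×120 + 190×120 = 78200.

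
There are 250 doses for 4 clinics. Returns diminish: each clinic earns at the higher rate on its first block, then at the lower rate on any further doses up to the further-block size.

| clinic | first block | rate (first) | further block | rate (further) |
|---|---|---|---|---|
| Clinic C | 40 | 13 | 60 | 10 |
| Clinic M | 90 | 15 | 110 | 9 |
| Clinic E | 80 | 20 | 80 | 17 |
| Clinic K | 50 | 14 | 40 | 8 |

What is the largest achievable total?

4310

Rank every tier by rate: Clinic E/first 20 > Clinic E/second 17 > Clinic M/first 15 > Clinic K/first 14 > Clinic C/first 13 > Clinic C/second 10 > Clinic M/second 9 > Clinic K/second 8.
Clinic E/first (20): +80 → 170 left.
Fill Clinic E second block (80 at 17) → 90 left.
Fill Clinic M first block (90 at 15) → 0 left.
Total = 20×80 + 17×80 + 15×90 = 4310.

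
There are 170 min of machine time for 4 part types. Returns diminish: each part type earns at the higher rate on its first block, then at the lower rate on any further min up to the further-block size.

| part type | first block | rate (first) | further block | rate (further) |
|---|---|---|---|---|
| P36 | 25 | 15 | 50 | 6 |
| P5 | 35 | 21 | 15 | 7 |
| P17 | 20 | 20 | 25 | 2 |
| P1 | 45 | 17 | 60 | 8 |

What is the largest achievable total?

Order all 8 blocks by rate: P5/tier1 21 > P17/tier1 20 > P1/tier1 17 > P36/tier1 15 > P1/tier2 8 > P5/tier2 7 > P36/tier2 6 > P17/tier2 2.
P5 tier1 at 21: fill all 35 — 135 left.
P17 tier1 at 20: fill all 20 — 115 left.
Fill P1 tier1 block (45 at 17) — 70 left.
P36 tier1 at 15: fill all 25 — 45 left.
45 remain; put them into P1 tier2 at 8.
Total = 21×35 + 20×20 + 17×45 + 15×25 + 8×45 = 2635.

2635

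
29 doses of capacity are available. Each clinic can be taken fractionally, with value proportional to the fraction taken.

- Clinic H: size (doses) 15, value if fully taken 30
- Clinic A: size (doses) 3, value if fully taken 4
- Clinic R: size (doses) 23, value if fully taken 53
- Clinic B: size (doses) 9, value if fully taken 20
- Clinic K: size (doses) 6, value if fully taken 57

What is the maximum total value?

110

Rank by value-to-size ratio: Clinic K 57/6≈9.5, Clinic R 53/23≈2.3, Clinic B 20/9≈2.22, Clinic H 30/15≈2, Clinic A 4/3≈1.33.
All 6 doses of Clinic K fit (value 57) — 23 remain.
Clinic R: take in full, 23 doses for value 53 — 0 left.
Total value = 110.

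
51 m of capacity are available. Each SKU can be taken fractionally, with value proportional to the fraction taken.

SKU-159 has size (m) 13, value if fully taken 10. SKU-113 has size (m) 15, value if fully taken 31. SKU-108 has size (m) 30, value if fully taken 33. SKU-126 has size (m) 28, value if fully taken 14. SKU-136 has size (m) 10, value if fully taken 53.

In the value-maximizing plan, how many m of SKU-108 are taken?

Sort by value density: SKU-136 53/10≈5.3, SKU-113 31/15≈2.07, SKU-108 33/30≈1.1, SKU-159 10/13≈0.769, SKU-126 14/28≈0.5.
SKU-136: take in full, 10 m for value 53 — 41 left.
Take all of SKU-113 (15 m, value 31) — 26 m left.
26 m left: a 26/30 share of SKU-108 gives 33×26/30 = 28.6.

26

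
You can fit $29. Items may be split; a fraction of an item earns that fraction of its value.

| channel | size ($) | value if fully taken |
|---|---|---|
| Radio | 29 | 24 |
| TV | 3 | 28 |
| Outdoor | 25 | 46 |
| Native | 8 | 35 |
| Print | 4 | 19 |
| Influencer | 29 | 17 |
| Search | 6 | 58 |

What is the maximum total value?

154.72

Rank by value-to-size ratio: Search 58/6≈9.67, TV 28/3≈9.33, Print 19/4≈4.75, Native 35/8≈4.38, Outdoor 46/25≈1.84, Radio 24/29≈0.828, Influencer 17/29≈0.586.
Take all of Search (6 $, value 58) ; 23 $ left.
All 3 $ of TV fit (value 28) ; 20 remain.
Take all of Print (4 $, value 19) ; 16 $ left.
All 8 $ of Native fit (value 35) ; 8 remain.
Only 8 $ remain; take 8/25 of Outdoor for value 46×8/25 = 14.72.
Total value = 154.72.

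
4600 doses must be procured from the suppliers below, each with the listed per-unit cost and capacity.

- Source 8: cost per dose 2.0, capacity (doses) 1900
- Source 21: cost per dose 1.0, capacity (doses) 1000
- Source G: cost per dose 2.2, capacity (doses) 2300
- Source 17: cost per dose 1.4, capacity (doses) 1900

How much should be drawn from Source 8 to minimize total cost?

1700

Use suppliers in increasing cost order.
Take 1000 from Source 21 at 1.0 ; need 3600 more.
Source 17 at 1.4: take all 1900 doses ; 1700 still needed.
Source 8 at 2.0: take 1700 of its 1900 ; requirement met.
Source G: unused.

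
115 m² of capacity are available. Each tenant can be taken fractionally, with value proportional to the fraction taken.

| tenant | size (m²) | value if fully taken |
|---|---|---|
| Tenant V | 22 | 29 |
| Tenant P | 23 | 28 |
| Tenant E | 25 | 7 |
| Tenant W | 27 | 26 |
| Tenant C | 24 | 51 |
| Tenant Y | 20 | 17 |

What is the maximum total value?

Sort by value density: Tenant C 51/24≈2.12, Tenant V 29/22≈1.32, Tenant P 28/23≈1.22, Tenant W 26/27≈0.963, Tenant Y 17/20≈0.85, Tenant E 7/25≈0.28.
All 24 m² of Tenant C fit (value 51) → 91 remain.
Take all of Tenant V (22 m², value 29) → 69 m² left.
Tenant P: take in full, 23 m² for value 28 → 46 left.
Take all of Tenant W (27 m², value 26) → 19 m² left.
Fill the last 19 m² with part of Tenant Y: 19/20 of it earns 16.15.
Total value = 150.15.

150.15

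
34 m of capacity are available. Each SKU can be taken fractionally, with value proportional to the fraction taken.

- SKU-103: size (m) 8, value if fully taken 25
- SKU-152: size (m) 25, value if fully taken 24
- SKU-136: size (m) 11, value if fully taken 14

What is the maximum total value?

Rank by value-to-size ratio: SKU-103 25/8≈3.12, SKU-136 14/11≈1.27, SKU-152 24/25≈0.96.
Take all of SKU-103 (8 m, value 25) → 26 m left.
Take all of SKU-136 (11 m, value 14) → 15 m left.
Only 15 m remain; take 15/25 of SKU-152 for value 24×15/25 = 14.4.
Total value = 53.4.

53.4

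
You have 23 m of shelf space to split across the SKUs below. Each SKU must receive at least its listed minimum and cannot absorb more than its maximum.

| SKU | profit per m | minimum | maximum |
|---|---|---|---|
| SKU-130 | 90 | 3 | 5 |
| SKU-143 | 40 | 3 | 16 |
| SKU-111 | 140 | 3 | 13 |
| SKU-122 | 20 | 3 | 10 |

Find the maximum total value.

Meeting every minimum uses 3+3+3+3 = 12 m, leaving 11.
Rank by profit per m: SKU-111 140 > SKU-130 90 > SKU-143 40 > SKU-122 20.
SKU-111 takes 10 more to reach its cap of 13 ; 1 left.
SKU-130: +1 (room for 2) → 4. Pool exhausted.
Total = 90×4 + 40×3 + 140×13 + 20×3 = 2360.

2360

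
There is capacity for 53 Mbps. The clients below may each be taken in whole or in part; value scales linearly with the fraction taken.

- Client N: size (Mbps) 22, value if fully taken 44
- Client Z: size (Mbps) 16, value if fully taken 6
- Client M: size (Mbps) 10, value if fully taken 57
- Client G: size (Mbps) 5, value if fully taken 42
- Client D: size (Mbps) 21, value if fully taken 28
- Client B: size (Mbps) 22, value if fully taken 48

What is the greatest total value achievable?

179

Rank by value-to-size ratio: Client G 42/5≈8.4, Client M 57/10≈5.7, Client B 48/22≈2.18, Client N 44/22≈2, Client D 28/21≈1.33, Client Z 6/16≈0.375.
Take all of Client G (5 Mbps, value 42) — 48 Mbps left.
All 10 Mbps of Client M fit (value 57) — 38 remain.
Take all of Client B (22 Mbps, value 48) — 16 Mbps left.
16 Mbps left: a 16/22 share of Client N gives 44×16/22 = 32.
Total value = 179.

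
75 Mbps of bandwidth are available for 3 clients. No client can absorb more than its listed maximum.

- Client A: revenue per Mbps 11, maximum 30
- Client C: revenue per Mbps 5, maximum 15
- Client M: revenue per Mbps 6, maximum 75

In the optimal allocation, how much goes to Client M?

Highest revenue per Mbps first: Client A 11 > Client M 6 > Client C 5.
Client A takes 30 to reach its cap of 30 — 45 left.
Client M has room for 75 but only 45 remain, so it gets 45.

45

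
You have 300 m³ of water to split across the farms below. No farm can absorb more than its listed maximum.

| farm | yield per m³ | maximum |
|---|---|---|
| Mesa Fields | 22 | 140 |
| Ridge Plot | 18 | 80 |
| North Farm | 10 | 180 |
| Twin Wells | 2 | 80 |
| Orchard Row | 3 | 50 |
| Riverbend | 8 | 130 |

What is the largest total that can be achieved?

5320

Order the farms by yield per m³: Mesa Fields 22 > Ridge Plot 18 > North Farm 10 > Riverbend 8 > Orchard Row 3 > Twin Wells 2.
Mesa Fields takes 140 to reach its cap of 140 — 160 left.
Ridge Plot: +80 to 80 (cap) — 80 left.
North Farm: +80 (room for 180) → 80. Pool exhausted.
Total = 22×140 + 18×80 + 10×80 = 5320.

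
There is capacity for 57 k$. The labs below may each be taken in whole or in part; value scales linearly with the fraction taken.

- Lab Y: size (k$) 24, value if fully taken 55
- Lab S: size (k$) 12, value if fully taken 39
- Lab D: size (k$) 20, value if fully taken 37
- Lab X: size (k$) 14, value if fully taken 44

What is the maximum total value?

Sort by value density: Lab S 39/12≈3.25, Lab X 44/14≈3.14, Lab Y 55/24≈2.29, Lab D 37/20≈1.85.
Take all of Lab S (12 k$, value 39) → 45 k$ left.
All 14 k$ of Lab X fit (value 44) → 31 remain.
Take all of Lab Y (24 k$, value 55) → 7 k$ left.
Fill the last 7 k$ with part of Lab D: 7/20 of it earns 12.95.
Total value = 150.95.

150.95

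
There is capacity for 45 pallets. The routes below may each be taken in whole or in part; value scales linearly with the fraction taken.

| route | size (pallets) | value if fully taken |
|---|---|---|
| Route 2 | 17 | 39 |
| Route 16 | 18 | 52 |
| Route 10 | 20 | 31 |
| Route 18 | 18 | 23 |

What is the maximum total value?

Sort by value density: Route 16 52/18≈2.89, Route 2 39/17≈2.29, Route 10 31/20≈1.55, Route 18 23/18≈1.28.
Take all of Route 16 (18 pallets, value 52) → 27 pallets left.
All 17 pallets of Route 2 fit (value 39) → 10 remain.
10 pallets left: a 10/20 share of Route 10 gives 31×10/20 = 15.5.
Total value = 106.5.

106.5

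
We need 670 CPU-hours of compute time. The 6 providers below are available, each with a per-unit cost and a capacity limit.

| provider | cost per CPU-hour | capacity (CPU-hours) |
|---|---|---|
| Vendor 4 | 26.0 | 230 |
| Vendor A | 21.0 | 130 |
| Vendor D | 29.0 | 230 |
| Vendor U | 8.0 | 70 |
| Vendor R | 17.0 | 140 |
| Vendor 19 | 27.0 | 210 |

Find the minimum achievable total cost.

14350

Fill from the cheapest provider first.
Vendor U at 8.0: take all 70 CPU-hours ; 600 still needed.
Vendor R at 17.0: take all 140 CPU-hours ; 460 still needed.
Take 130 from Vendor A at 21.0 ; need 330 more.
Vendor 4 (26.0): use full 230 ; 100 CPU-hours to go.
Vendor 19 (27.0): take the remaining 100 ; done.
Vendor D: unused.
Cost = 70×8.0 + 140×17.0 + 130×21.0 + 230×26.0 + 100×27.0 = 14350.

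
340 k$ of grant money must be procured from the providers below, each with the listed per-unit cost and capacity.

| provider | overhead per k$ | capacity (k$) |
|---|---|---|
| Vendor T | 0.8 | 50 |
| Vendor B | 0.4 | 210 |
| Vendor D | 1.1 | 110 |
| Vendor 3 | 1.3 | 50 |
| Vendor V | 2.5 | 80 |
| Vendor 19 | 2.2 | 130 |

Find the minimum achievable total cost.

Use providers in increasing cost order.
Vendor B at 0.4: take all 210 k$ — 130 still needed.
Take 50 from Vendor T at 0.8 — need 80 more.
Vendor D (1.1): take the remaining 80 — done.
Vendor 3, Vendor 19, Vendor V: unused.
Cost = 210×0.4 + 50×0.8 + 80×1.1 = 212.

212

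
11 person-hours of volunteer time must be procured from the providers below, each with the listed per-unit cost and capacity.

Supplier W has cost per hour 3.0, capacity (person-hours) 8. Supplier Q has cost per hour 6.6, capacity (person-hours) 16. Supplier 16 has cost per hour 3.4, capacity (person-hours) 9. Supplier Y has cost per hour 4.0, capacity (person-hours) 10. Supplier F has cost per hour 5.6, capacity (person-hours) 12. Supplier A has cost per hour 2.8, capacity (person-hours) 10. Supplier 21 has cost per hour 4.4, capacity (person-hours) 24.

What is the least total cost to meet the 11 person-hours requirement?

31

Fill from the cheapest provider first.
Supplier A at 2.8: take all 10 person-hours ; 1 still needed.
Take 1 from Supplier W at 3.0 to finish.
Supplier 16, Supplier Y, Supplier 21, Supplier F, Supplier Q: unused.
Cost = 10×2.8 + 1×3.0 = 31.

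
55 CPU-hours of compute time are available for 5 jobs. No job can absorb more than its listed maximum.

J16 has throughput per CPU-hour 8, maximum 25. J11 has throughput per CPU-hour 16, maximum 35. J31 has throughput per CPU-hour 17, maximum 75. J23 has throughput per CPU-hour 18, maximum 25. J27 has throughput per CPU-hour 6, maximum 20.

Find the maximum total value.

Rank by throughput per CPU-hour: J23 18 > J31 17 > J11 16 > J16 8 > J27 6.
J23 takes 25 to reach its cap of 25 — 30 left.
Only 30 left; J31 takes them to reach 30.
Total = 17×30 + 18×25 = 960.

960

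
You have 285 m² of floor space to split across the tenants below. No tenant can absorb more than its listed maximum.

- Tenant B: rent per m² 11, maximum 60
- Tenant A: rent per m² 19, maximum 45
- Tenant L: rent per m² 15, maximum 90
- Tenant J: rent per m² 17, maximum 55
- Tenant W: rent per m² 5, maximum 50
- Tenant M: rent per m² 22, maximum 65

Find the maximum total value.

4900

Order the tenants by rent per m²: Tenant M 22 > Tenant A 19 > Tenant J 17 > Tenant L 15 > Tenant B 11 > Tenant W 5.
Tenant M: +65 to 65 (cap) → 220 left.
Tenant A takes 45 to reach its cap of 45 → 175 left.
Tenant J: +55 to 55 (cap) → 120 left.
Tenant L takes 90 to reach its cap of 90 → 30 left.
Tenant B: +30 (room for 60) → 30. Pool exhausted.
Total = 11×30 + 19×45 + 15×90 + 17×55 + 22×65 = 4900.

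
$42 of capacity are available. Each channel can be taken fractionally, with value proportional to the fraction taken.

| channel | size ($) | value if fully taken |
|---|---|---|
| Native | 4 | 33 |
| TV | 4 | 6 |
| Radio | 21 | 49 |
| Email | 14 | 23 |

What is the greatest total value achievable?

109.5

Sort by value density: Native 33/4≈8.25, Radio 49/21≈2.33, Email 23/14≈1.64, TV 6/4≈1.5.
All 4 $ of Native fit (value 33) → 38 remain.
All 21 $ of Radio fit (value 49) → 17 remain.
All 14 $ of Email fit (value 23) → 3 remain.
3 $ left: a 3/4 share of TV gives 6×3/4 = 4.5.
Total value = 109.5.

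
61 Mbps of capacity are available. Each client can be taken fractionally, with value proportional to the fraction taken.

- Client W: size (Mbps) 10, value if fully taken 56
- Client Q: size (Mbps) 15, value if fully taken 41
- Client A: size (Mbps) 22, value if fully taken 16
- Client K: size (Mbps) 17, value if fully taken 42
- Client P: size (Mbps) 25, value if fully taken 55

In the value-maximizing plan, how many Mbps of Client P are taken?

19

Best value per unit of size first: Client W 56/10≈5.6, Client Q 41/15≈2.73, Client K 42/17≈2.47, Client P 55/25≈2.2, Client A 16/22≈0.727.
All 10 Mbps of Client W fit (value 56) — 51 remain.
Take all of Client Q (15 Mbps, value 41) — 36 Mbps left.
Client K: take in full, 17 Mbps for value 42 — 19 left.
19 Mbps left: a 19/25 share of Client P gives 55×19/25 = 41.8.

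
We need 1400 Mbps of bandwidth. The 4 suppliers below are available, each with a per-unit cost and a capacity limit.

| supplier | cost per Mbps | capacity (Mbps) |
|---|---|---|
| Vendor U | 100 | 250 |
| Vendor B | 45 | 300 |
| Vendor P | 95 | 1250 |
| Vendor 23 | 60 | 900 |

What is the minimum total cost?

86500

Use suppliers in increasing cost order.
Vendor B (45): use full 300 ; 1100 Mbps to go.
Take 900 from Vendor 23 at 60 ; need 200 more.
Take 200 from Vendor P at 95 to finish.
Vendor U: unused.
Cost = 300×45 + 900×60 + 200×95 = 86500.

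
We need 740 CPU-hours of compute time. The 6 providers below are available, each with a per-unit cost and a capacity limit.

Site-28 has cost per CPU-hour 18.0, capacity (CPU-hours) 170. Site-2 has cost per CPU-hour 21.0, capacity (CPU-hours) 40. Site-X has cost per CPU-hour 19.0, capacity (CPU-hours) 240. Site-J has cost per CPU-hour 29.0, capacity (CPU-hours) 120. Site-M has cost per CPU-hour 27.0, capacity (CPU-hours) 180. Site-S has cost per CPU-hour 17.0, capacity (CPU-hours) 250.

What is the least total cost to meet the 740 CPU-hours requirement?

Fill from the cheapest provider first.
Take 250 from Site-S at 17.0 → need 490 more.
Site-28 at 18.0: take all 170 CPU-hours → 320 still needed.
Site-X at 19.0: take all 240 CPU-hours → 80 still needed.
Site-2 (21.0): use full 40 → 40 CPU-hours to go.
Site-M (27.0): take the remaining 40 → done.
Site-J: unused.
Cost = 250×17.0 + 170×18.0 + 240×19.0 + 40×21.0 + 40×27.0 = 13790.

13790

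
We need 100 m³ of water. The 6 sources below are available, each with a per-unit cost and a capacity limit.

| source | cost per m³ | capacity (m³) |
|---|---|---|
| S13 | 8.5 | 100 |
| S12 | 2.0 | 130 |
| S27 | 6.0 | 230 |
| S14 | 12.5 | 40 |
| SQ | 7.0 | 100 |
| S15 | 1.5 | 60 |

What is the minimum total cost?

Use sources in increasing cost order.
S15 at 1.5: take all 60 m³ — 40 still needed.
S12 (2.0): take the remaining 40 — done.
S27, SQ, S13, S14: unused.
Cost = 60×1.5 + 40×2.0 = 170.

170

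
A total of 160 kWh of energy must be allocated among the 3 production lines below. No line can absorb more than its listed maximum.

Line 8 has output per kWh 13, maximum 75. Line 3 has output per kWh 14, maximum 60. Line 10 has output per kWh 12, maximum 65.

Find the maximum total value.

2115

Highest output per kWh first: Line 3 14 > Line 8 13 > Line 10 12.
Line 3: +60 to 60 (cap) ; 100 left.
Give Line 8 75 to hit its cap of 75 ; 25 left.
Only 25 left; Line 10 takes them to reach 25.
Total = 13×75 + 14×60 + 12×25 = 2115.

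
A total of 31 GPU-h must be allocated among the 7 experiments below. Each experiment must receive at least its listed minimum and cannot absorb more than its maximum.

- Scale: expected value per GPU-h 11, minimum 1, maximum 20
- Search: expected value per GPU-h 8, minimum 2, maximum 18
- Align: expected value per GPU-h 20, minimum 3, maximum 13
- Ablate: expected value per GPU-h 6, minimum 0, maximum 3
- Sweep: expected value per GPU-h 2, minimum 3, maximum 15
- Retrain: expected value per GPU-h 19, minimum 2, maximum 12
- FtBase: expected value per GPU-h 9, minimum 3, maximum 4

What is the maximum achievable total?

Meeting every minimum uses 1+2+3+0+3+2+3 = 14 GPU-h, leaving 17.
Order the experiments by expected value per GPU-h: Align 20 > Retrain 19 > Scale 11 > FtBase 9 > Search 8 > Ablate 6 > Sweep 2.
Give Align 10 more to hit its cap of 13 ; 7 left.
Only 7 left; Retrain takes them to reach 9.
Total = 11×1 + 8×2 + 20×13 + 2×3 + 19×9 + 9×3 = 491.

491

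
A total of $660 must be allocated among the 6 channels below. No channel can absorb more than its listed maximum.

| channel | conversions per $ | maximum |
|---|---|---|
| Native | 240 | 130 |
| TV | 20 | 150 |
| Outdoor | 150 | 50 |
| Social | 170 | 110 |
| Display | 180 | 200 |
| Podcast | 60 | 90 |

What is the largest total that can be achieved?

Rank by conversions per $: Native 240 > Display 180 > Social 170 > Outdoor 150 > Podcast 60 > TV 20.
Native takes 130 to reach its cap of 130 → 530 left.
Give Display 200 to hit its cap of 200 → 330 left.
Give Social 110 to hit its cap of 110 → 220 left.
Give Outdoor 50 to hit its cap of 50 → 170 left.
Give Podcast 90 to hit its cap of 90 → 80 left.
TV has room for 150 but only 80 remain, so it gets 80.
Total = 240×130 + 20×80 + 150×50 + 170×110 + 180×200 + 60×90 = 100400.

100400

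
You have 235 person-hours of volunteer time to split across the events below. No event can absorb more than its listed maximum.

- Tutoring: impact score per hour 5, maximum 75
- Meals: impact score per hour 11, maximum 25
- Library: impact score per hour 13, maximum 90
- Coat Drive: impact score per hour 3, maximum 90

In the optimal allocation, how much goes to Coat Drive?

Rank by impact score per hour: Library 13 > Meals 11 > Tutoring 5 > Coat Drive 3.
Library: +90 to 90 (cap) → 145 left.
Meals: +25 to 25 (cap) → 120 left.
Tutoring: +75 to 75 (cap) → 45 left.
Coat Drive: +45 (room for 90) → 45. Pool exhausted.

45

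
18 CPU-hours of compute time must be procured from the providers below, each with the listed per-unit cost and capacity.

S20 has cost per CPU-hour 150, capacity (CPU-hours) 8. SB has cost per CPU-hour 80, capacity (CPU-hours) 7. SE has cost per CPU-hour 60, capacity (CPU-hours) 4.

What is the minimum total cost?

Cheapest first:
Take 4 from SE at 60 ; need 14 more.
SB (80): use full 7 ; 7 CPU-hours to go.
S20 (150): take the remaining 7 ; done.
Cost = 4×60 + 7×80 + 7×150 = 1850.

1850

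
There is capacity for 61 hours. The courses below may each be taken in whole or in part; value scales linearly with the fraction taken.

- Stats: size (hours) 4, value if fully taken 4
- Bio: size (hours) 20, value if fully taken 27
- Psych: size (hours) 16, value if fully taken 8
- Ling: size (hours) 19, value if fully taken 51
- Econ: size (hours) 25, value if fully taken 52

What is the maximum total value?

125.95

Rank by value-to-size ratio: Ling 51/19≈2.68, Econ 52/25≈2.08, Bio 27/20≈1.35, Stats 4/4≈1, Psych 8/16≈0.5.
Take all of Ling (19 hours, value 51) ; 42 hours left.
Take all of Econ (25 hours, value 52) ; 17 hours left.
Only 17 hours remain; take 17/20 of Bio for value 27×17/20 = 22.95.
Total value = 125.95.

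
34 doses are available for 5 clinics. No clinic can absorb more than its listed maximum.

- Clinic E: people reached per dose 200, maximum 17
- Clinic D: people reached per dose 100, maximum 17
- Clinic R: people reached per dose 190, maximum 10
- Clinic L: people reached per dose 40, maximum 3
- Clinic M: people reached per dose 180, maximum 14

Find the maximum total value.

6560

Order the clinics by people reached per dose: Clinic E 200 > Clinic R 190 > Clinic M 180 > Clinic D 100 > Clinic L 40.
Clinic E: +17 to 17 (cap) → 17 left.
Give Clinic R 10 to hit its cap of 10 → 7 left.
Clinic M: +7 (room for 14) → 7. Pool exhausted.
Total = 200×17 + 190×10 + 180×7 = 6560.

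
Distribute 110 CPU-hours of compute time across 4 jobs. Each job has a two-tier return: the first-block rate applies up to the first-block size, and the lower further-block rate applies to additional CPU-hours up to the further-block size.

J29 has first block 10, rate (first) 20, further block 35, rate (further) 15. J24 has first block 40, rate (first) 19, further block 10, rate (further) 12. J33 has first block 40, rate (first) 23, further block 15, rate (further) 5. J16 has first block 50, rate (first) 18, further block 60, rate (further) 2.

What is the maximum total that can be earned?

Rank every tier by rate: J33/first 23 > J29/first 20 > J24/first 19 > J16/first 18 > J29/second 15 > J24/second 12 > J33/second 5 > J16/second 2.
Fill J33 first block (40 at 23) — 70 left.
J29/first (20): +10 — 60 left.
Fill J24 first block (40 at 19) — 20 left.
20 remain; put them into J16 first at 18.
Total = 23×40 + 20×10 + 19×40 + 18×20 = 2240.

2240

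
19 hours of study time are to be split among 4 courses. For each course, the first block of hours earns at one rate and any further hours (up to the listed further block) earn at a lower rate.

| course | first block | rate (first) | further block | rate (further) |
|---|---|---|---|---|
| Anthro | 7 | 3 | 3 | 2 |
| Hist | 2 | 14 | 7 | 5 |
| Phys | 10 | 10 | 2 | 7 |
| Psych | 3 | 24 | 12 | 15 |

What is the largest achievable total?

300

Rank every tier by rate: Psych/tier1 24 > Psych/tier2 15 > Hist/tier1 14 > Phys/tier1 10 > Phys/tier2 7 > Hist/tier2 5 > Anthro/tier1 3 > Anthro/tier2 2.
Fill Psych tier1 block (3 at 24) — 16 left.
Psych tier2 at 15: fill all 12 — 4 left.
Fill Hist tier1 block (2 at 14) — 2 left.
Phys/tier1: +2 of 10 at 10; pool empty.
Total = 24×3 + 15×12 + 14×2 + 10×2 = 300.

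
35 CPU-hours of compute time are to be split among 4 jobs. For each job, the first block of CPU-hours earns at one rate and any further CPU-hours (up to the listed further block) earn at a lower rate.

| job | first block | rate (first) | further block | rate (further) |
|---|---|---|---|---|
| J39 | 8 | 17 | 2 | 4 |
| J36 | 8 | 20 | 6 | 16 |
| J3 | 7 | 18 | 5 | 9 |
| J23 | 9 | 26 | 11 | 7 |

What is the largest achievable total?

Order all 8 blocks by rate: J23/tier1 26 > J36/tier1 20 > J3/tier1 18 > J39/tier1 17 > J36/tier2 16 > J3/tier2 9 > J23/tier2 7 > J39/tier2 4.
J23 tier1 at 26: fill all 9 — 26 left.
Fill J36 tier1 block (8 at 20) — 18 left.
J3/tier1 (18): +7 — 11 left.
J39/tier1 (17): +8 — 3 left.
J36 tier2 at 16: only 3 left, fill 3.
Total = 26×9 + 20×8 + 18×7 + 17×8 + 16×3 = 704.

704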